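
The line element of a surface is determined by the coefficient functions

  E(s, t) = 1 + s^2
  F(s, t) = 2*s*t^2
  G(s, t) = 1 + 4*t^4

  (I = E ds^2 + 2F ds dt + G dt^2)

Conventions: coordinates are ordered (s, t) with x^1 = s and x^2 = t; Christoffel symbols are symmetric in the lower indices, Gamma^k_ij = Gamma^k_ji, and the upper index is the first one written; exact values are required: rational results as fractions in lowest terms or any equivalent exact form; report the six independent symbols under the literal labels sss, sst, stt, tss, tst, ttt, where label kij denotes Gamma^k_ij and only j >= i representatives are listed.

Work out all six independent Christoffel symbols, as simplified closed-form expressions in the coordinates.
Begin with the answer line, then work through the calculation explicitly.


Answer: Gamma_sss = s/(s^2 + 4*t^4 + 1), Gamma_sst = 0, Gamma_stt = 4*s*t/(s^2 + 4*t^4 + 1), Gamma_tss = 2*t^2/(s^2 + 4*t^4 + 1), Gamma_tst = 0, Gamma_ttt = 8*t^3/(s^2 + 4*t^4 + 1)

E = 1 + s^2; F = 2*s*t^2; G = 1 + 4*t^4
Gamma^k_ij = (1/2) g^{kl} (d_i g_jl + d_j g_il - d_l g_ij), with g^inv = (1/(EG-F^2)) [[G, -F], [-F, E]]
first partials: E_s = 2*s, E_t = 0, F_s = 2*t^2, F_t = 4*s*t, G_s = 0, G_t = 16*t^3
D = EG - F^2 = 1 + s^2 + 4*t^4
expanded: Gamma^s_ss = (G E_s - 2F F_s + F E_t)/(2D), Gamma^s_st = (G E_t - F G_s)/(2D), Gamma^s_tt = (2G F_t - G G_s - F G_t)/(2D), Gamma^t_ss = (2E F_s - E E_t - F E_s)/(2D), Gamma^t_st = (E G_s - F E_t)/(2D), Gamma^t_tt = (E G_t - 2F F_t + F G_s)/(2D); substitute and cancel common factors


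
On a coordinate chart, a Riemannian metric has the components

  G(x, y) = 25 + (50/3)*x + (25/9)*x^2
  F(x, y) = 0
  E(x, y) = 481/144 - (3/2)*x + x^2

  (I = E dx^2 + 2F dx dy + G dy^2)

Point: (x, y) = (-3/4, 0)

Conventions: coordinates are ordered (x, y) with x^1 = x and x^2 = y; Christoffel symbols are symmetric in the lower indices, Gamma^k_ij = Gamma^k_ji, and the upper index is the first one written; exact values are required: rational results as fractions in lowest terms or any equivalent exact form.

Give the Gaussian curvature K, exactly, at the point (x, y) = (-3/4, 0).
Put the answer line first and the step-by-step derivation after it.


Answer: K = -864/32761

E = 181/36, F = 0, G = 225/16, EG - F^2 = 4525/64 at the point
E_x = -3, E_y = 0, F_x = 0, F_y = 0, G_x = 25/2, G_y = 0
E_yy = 0, F_xy = 0, G_xx = 50/9
Apply the Brioschi formula K = (det M1 - det M2)/(EG - F^2)^2 over the derivative matrices of E, F, G.
M1 = [[-E_yy/2 + F_xy - G_xx/2, E_x/2, F_x - E_y/2], [F_y - G_x/2, E, F], [G_y/2, F, G]] = [[-25/9, -3/2, 0], [-25/4, 181/36, 0], [0, 0, 225/16]]; det M1 = -378125/1152
M2 = [[0, E_y/2, G_x/2], [E_y/2, E, F], [G_x/2, F, G]] = [[0, 0, 25/4], [0, 181/36, 0], [25/4, 0, 225/16]]; det M2 = -113125/576
det M1 - det M2 = -16875/128; K = -16875/128 / (4525/64)^2 = -864/32761


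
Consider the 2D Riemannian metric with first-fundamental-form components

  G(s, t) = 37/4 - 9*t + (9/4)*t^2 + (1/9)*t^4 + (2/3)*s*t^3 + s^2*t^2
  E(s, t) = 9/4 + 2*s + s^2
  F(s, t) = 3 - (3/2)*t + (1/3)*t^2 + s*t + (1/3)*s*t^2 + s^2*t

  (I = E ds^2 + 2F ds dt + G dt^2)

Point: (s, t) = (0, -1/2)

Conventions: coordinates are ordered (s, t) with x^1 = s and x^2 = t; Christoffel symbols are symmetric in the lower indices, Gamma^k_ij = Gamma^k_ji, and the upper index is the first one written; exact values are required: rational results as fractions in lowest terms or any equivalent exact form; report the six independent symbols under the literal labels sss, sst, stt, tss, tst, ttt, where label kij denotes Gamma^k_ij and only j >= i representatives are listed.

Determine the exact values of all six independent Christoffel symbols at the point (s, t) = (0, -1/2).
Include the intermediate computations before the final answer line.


E = 9/4, F = 23/6, G = 1031/72 at the point
E_s = 2, E_t = 0, F_s = -5/12, F_t = -11/6, G_s = -1/12, G_t = -407/36
EG - F^2 = 5047/288;  g^inv = (288/5047) * [[1031/72, -23/6], [-23/6, 9/4]]
first-kind symbols [ij,l] = (1/2)(d_i g_jl + d_j g_il - d_l g_ij): [ss,s] = E_s/2 = 1, [ss,t] = F_s - E_t/2 = -5/12, [st,s] = E_t/2 = 0, [st,t] = G_s/2 = -1/24, [tt,s] = F_t - G_s/2 = -43/24, [tt,t] = G_t/2 = -407/72
Gamma^s_ij = (G*[ij,s] - F*[ij,t])/(EG - F^2), Gamma^t_ij = (E*[ij,t] - F*[ij,s])/(EG - F^2)

Answer: Gamma_sss = 4584/5047, Gamma_sst = 46/5047, Gamma_stt = -6889/30282, Gamma_tss = -1374/5047, Gamma_tst = -27/5047, Gamma_ttt = -1685/5047


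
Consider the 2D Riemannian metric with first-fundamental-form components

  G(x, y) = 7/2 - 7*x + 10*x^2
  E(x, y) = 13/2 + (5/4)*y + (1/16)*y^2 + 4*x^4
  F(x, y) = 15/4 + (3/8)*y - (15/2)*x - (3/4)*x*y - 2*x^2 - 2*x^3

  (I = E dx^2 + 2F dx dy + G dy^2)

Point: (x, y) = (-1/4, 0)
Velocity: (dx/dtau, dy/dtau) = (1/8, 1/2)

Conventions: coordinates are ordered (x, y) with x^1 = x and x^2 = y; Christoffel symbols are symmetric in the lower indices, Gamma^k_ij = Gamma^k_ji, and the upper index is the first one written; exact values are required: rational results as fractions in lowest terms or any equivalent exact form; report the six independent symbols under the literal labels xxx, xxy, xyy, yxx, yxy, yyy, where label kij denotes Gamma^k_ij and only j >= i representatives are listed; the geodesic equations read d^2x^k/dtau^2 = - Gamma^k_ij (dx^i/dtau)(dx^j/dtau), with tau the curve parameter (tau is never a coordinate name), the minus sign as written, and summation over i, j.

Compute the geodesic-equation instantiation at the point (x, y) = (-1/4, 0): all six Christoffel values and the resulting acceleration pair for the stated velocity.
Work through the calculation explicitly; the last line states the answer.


E = 417/64, F = 177/32, G = 47/8 at the point
E_x = -1/4, E_y = 5/4, F_x = -55/8, F_y = 9/16, G_x = -12, G_y = 0
EG - F^2 = 7869/1024;  g^inv = (1024/7869) * [[47/8, -177/32], [-177/32, 417/64]]
first-kind symbols [ij,l] = (1/2)(d_i g_jl + d_j g_il - d_l g_ij): [xx,x] = E_x/2 = -1/8, [xx,y] = F_x - E_y/2 = -15/2, [xy,x] = E_y/2 = 5/8, [xy,y] = G_x/2 = -6, [yy,x] = F_y - G_x/2 = 105/16, [yy,y] = G_y/2 = 0
Gamma^x_ij = (G*[ij,x] - F*[ij,y])/(EG - F^2), Gamma^y_ij = (E*[ij,y] - F*[ij,x])/(EG - F^2)
Gamma_xxx = 41728/7869, Gamma_xxy = 37744/7869, Gamma_xyy = 13160/2623, Gamma_yxx = -16444/2623, Gamma_yxy = -14524/2623, Gamma_yyy = -12390/2623
d^2x/dtau^2 = -(Gamma_xxx*(1/8)^2 + 2*Gamma_xxy*(1/8)*(1/2) + Gamma_xyy*(1/2)^2) = -5080/2623
d^2y/dtau^2 = -(Gamma_yxx*(1/8)^2 + 2*Gamma_yxy*(1/8)*(1/2) + Gamma_yyy*(1/2)^2) = 82719/41968

Answer: Gamma_xxx = 41728/7869, Gamma_xxy = 37744/7869, Gamma_xyy = 13160/2623, Gamma_yxx = -16444/2623, Gamma_yxy = -14524/2623, Gamma_yyy = -12390/2623; accelerations (d^2x/dtau^2, d^2y/dtau^2) = (-5080/2623, 82719/41968)


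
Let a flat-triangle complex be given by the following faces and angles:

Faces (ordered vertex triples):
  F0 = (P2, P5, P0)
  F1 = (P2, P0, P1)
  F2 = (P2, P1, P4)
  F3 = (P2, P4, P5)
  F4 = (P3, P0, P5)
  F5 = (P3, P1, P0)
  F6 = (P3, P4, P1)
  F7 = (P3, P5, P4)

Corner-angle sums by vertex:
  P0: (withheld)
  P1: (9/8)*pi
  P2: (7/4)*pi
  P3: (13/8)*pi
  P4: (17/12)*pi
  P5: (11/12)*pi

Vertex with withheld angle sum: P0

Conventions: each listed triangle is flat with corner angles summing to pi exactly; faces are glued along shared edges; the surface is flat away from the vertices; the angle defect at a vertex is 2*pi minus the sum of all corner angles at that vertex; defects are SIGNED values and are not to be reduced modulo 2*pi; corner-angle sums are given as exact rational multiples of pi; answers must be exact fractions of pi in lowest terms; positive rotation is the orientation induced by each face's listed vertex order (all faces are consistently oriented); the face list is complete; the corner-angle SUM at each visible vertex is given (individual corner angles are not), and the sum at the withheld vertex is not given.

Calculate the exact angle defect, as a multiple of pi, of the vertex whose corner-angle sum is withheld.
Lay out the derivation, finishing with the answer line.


V = 6, E = 12, F = 8; chi = V - E + F = 2
Gauss-Bonnet: total defect = 2*pi*chi = 4*pi; visible defects sum to (19/6)*pi

Answer: defect(P0) = (5/6)*pi


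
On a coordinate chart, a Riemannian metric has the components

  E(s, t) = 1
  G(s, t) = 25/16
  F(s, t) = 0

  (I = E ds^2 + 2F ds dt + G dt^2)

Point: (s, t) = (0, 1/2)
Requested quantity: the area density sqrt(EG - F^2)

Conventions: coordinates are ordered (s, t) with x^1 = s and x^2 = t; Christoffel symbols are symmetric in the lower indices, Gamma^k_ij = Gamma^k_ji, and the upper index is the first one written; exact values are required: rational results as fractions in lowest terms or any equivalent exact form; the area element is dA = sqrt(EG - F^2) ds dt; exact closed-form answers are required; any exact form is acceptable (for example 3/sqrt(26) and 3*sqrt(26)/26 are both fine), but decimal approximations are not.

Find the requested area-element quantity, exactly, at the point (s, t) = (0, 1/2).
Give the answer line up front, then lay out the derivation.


Answer: sqrt(EG - F^2) = 5/4

E = 1, F = 0, G = 25/16; EG - F^2 = 25/16


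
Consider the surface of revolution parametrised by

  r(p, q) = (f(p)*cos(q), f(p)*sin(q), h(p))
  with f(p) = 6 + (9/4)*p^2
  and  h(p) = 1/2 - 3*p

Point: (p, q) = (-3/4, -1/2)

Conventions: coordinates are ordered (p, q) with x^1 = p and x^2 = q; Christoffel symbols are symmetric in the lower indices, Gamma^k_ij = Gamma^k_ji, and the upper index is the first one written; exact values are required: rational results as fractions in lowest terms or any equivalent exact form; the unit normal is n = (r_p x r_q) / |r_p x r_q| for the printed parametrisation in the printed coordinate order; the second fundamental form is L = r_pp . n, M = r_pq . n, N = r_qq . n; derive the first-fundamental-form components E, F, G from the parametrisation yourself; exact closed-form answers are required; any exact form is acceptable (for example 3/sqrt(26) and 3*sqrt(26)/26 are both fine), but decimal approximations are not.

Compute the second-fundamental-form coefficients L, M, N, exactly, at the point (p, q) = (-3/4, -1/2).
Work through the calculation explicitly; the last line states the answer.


f = 465/64, f' = -27/8, f'' = 9/2, h' = -3, h'' = 0
E = 1305/64, F = 0, G = 216225/4096; answer radicand W^2 = 1305/64
unnormalised second-form numerators: l = 27/2, m = 0, n = -1395/64; L = l/sqrt(1305/64), and similarly M = m/sqrt(W^2), N = n/sqrt(W^2)

Answer: L = 36*sqrt(145)/145, M = 0, N = -93*sqrt(145)/232


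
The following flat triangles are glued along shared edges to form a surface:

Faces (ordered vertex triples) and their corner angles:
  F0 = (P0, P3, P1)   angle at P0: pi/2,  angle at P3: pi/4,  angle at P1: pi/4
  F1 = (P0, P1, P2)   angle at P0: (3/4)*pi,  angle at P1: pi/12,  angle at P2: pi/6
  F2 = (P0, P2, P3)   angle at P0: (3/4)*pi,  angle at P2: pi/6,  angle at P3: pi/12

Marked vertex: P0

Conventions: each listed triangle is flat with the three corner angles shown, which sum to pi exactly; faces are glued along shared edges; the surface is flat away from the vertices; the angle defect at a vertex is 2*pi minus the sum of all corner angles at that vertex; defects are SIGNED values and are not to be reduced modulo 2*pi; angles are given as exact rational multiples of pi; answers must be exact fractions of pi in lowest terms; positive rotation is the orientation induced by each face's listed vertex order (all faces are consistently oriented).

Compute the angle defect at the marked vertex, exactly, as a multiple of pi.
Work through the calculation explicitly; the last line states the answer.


Sum of corner angles at P0: 2*pi
defect = 2*pi - 2*pi

Answer: defect(P0) = 0


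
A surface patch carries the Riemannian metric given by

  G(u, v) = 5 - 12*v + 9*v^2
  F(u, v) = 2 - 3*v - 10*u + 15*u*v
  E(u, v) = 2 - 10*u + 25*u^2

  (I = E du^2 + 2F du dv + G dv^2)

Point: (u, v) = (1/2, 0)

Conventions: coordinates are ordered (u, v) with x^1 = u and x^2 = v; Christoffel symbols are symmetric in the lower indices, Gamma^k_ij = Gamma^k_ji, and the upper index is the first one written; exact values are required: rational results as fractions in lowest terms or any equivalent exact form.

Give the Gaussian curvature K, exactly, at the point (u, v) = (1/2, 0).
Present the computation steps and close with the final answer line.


E = 13/4, F = -3, G = 5, EG - F^2 = 29/4 at the point
E_u = 15, E_v = 0, F_u = -10, F_v = 9/2, G_u = 0, G_v = -12
E_vv = 0, F_uv = 15, G_uu = 0
K follows from Brioschi's formula, (det M1 - det M2)/(EG - F^2)^2.
M1 = [[-E_vv/2 + F_uv - G_uu/2, E_u/2, F_u - E_v/2], [F_v - G_u/2, E, F], [G_v/2, F, G]] = [[15, 15/2, -10], [9/2, 13/4, -3], [-6, -3, 5]]; det M1 = 15
M2 = [[0, E_v/2, G_u/2], [E_v/2, E, F], [G_u/2, F, G]] = [[0, 0, 0], [0, 13/4, -3], [0, -3, 5]]; det M2 = 0
det M1 - det M2 = 15; K = 15 / (29/4)^2 = 240/841

Answer: K = 240/841


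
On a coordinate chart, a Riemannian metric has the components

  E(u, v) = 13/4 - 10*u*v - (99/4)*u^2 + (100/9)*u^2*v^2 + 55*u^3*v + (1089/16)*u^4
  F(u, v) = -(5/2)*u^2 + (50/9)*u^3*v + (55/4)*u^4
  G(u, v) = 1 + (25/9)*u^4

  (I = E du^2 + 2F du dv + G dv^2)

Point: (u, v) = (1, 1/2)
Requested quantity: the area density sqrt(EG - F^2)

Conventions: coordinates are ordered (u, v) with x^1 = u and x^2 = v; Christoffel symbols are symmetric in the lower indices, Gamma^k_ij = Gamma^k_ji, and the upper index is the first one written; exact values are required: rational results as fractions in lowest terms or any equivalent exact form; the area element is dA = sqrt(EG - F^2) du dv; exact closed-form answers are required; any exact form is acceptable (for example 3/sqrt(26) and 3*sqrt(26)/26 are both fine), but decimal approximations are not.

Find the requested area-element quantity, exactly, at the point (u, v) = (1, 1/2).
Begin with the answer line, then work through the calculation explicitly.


Answer: sqrt(EG - F^2) = sqrt(10745)/12

E = 10345/144, F = 505/36, G = 34/9; EG - F^2 = 10745/144


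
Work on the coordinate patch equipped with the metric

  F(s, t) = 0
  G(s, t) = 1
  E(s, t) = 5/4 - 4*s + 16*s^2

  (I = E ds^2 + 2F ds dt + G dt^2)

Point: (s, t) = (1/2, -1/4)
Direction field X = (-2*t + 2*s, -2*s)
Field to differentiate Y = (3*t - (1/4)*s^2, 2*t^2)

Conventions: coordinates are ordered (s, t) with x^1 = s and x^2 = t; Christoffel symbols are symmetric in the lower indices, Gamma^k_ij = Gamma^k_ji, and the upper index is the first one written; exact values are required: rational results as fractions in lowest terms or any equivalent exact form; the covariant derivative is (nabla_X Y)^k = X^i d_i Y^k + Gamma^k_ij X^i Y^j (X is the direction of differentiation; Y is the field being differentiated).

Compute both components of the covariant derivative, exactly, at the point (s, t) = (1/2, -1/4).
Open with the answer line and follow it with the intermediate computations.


Answer: (nabla_X Y)^s = -45/8, (nabla_X Y)^t = 1

E = 13/4, F = 0, G = 1 at the point
E_s = 12, E_t = 0, F_s = 0, F_t = 0, G_s = 0, G_t = 0
EG - F^2 = 13/4;  g^inv = (4/13) * [[1, 0], [0, 13/4]]
first-kind symbols [ij,l] = (1/2)(d_i g_jl + d_j g_il - d_l g_ij): [ss,s] = E_s/2 = 6, [ss,t] = F_s - E_t/2 = 0, [st,s] = E_t/2 = 0, [st,t] = G_s/2 = 0, [tt,s] = F_t - G_s/2 = 0, [tt,t] = G_t/2 = 0
Gamma^s_ij = (G*[ij,s] - F*[ij,t])/(EG - F^2), Gamma^t_ij = (E*[ij,t] - F*[ij,s])/(EG - F^2)
Gamma_sss = 24/13, Gamma_sst = 0, Gamma_stt = 0, Gamma_tss = 0, Gamma_tst = 0, Gamma_ttt = 0
X = (3/2, -1), Y = (-13/16, 1/8) at the point


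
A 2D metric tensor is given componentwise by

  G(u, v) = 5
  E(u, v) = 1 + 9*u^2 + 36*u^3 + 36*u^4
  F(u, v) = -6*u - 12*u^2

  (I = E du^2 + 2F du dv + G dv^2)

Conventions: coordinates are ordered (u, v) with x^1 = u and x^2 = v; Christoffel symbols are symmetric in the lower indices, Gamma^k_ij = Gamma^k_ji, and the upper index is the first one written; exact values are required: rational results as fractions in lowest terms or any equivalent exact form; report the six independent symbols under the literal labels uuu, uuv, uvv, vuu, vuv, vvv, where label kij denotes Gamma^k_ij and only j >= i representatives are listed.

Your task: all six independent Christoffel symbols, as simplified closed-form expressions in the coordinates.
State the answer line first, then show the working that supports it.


Answer: Gamma_uuu = (72*u^3 + 54*u^2 + 9*u)/(36*u^4 + 36*u^3 + 9*u^2 + 5), Gamma_uuv = 0, Gamma_uvv = 0, Gamma_vuu = (-24*u - 6)/(36*u^4 + 36*u^3 + 9*u^2 + 5), Gamma_vuv = 0, Gamma_vvv = 0

E = 1 + 9*u^2 + 36*u^3 + 36*u^4; F = -6*u - 12*u^2; G = 5
Gamma^k_ij = (1/2) g^{kl} (d_i g_jl + d_j g_il - d_l g_ij), with g^inv = (1/(EG-F^2)) [[G, -F], [-F, E]]
first partials: E_u = 18*u + 108*u^2 + 144*u^3, E_v = 0, F_u = -6 - 24*u, F_v = 0, G_u = 0, G_v = 0
D = EG - F^2 = 5 + 9*u^2 + 36*u^3 + 36*u^4
expanded: Gamma^u_uu = (G E_u - 2F F_u + F E_v)/(2D), Gamma^u_uv = (G E_v - F G_u)/(2D), Gamma^u_vv = (2G F_v - G G_u - F G_v)/(2D), Gamma^v_uu = (2E F_u - E E_v - F E_u)/(2D), Gamma^v_uv = (E G_u - F E_v)/(2D), Gamma^v_vv = (E G_v - 2F F_v + F G_u)/(2D); substitute and cancel common factors


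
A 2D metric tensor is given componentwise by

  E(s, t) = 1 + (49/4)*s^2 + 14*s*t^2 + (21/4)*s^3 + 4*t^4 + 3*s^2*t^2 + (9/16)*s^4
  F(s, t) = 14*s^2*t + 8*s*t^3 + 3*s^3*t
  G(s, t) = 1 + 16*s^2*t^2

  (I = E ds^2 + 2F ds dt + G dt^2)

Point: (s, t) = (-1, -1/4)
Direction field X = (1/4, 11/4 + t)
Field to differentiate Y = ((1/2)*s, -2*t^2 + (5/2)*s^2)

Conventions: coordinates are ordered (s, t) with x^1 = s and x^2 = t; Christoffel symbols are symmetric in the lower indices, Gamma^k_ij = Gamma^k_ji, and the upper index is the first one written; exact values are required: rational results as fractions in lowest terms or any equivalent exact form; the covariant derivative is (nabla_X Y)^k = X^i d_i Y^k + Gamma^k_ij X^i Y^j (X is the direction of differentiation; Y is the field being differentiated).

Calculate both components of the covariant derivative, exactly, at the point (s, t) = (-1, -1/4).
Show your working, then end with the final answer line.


E = 505/64, F = -21/8, G = 2 at the point
E_s = -21/2, E_t = 21/4, F_s = 37/8, F_t = 19/2, G_s = -2, G_t = -8
EG - F^2 = 569/64;  g^inv = (64/569) * [[2, 21/8], [21/8, 505/64]]
first-kind symbols [ij,l] = (1/2)(d_i g_jl + d_j g_il - d_l g_ij): [ss,s] = E_s/2 = -21/4, [ss,t] = F_s - E_t/2 = 2, [st,s] = E_t/2 = 21/8, [st,t] = G_s/2 = -1, [tt,s] = F_t - G_s/2 = 21/2, [tt,t] = G_t/2 = -4
Gamma^s_ij = (G*[ij,s] - F*[ij,t])/(EG - F^2), Gamma^t_ij = (E*[ij,t] - F*[ij,s])/(EG - F^2)
Gamma_sss = -336/569, Gamma_sst = 168/569, Gamma_stt = 672/569, Gamma_tss = 128/569, Gamma_tst = -64/569, Gamma_ttt = -256/569
X = (1/4, 5/2), Y = (-1/2, 19/8) at the point

Answer: (nabla_X Y)^s = 31943/4552, (nabla_X Y)^t = -3131/2276


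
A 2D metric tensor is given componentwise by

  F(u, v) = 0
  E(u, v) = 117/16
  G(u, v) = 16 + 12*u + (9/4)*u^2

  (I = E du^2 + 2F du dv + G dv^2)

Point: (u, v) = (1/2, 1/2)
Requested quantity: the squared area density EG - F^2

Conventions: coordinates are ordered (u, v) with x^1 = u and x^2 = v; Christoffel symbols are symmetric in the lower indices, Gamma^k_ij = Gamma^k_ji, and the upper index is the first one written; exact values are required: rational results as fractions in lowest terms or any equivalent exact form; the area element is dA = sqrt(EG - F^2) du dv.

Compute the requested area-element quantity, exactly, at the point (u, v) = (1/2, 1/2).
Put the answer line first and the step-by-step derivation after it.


Answer: EG - F^2 = 42237/256

E = 117/16, F = 0, G = 361/16; EG - F^2 = 42237/256


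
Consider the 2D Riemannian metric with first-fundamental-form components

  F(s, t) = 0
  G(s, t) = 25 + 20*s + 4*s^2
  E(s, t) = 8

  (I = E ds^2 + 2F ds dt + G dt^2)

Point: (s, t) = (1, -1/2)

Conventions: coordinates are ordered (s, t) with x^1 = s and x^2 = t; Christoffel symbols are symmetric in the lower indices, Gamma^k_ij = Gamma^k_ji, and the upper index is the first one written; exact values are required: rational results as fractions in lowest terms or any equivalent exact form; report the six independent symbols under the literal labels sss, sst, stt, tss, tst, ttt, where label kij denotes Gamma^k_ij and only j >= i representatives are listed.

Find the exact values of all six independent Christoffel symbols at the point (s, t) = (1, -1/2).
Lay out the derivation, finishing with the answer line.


E = 8, F = 0, G = 49 at the point
E_s = 0, E_t = 0, F_s = 0, F_t = 0, G_s = 28, G_t = 0
EG - F^2 = 392;  g^inv = (1/392) * [[49, 0], [0, 8]]
first-kind symbols [ij,l] = (1/2)(d_i g_jl + d_j g_il - d_l g_ij): [ss,s] = E_s/2 = 0, [ss,t] = F_s - E_t/2 = 0, [st,s] = E_t/2 = 0, [st,t] = G_s/2 = 14, [tt,s] = F_t - G_s/2 = -14, [tt,t] = G_t/2 = 0
Gamma^s_ij = (G*[ij,s] - F*[ij,t])/(EG - F^2), Gamma^t_ij = (E*[ij,t] - F*[ij,s])/(EG - F^2)

Answer: Gamma_sss = 0, Gamma_sst = 0, Gamma_stt = -7/4, Gamma_tss = 0, Gamma_tst = 2/7, Gamma_ttt = 0


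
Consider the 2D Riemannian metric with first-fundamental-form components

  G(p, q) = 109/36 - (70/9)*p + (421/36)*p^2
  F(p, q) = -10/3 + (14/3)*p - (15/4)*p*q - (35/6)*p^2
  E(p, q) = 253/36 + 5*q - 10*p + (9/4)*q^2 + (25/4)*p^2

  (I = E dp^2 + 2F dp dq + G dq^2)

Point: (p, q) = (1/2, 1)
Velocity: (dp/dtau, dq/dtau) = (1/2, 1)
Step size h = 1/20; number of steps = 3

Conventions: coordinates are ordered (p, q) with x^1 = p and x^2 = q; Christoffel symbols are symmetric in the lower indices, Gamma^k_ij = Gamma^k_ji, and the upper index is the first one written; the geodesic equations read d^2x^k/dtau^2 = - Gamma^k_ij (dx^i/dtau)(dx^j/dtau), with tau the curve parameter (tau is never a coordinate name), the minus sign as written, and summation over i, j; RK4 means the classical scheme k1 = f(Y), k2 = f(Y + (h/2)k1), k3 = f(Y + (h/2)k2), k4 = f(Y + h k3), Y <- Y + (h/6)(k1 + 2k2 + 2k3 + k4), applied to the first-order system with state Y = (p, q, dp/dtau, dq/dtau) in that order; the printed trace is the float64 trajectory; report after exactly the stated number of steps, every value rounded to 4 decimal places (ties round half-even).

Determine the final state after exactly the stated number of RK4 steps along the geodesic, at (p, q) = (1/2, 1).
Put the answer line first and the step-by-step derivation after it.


Answer: p = 0.5781, q = 1.1581, dp/dtau = 0.5397, dq/dtau = 1.0985

f(Y) = (dp/dtau, dq/dtau, -Gamma^p_ij Y'^i Y'^j, -Gamma^q_ij Y'^i Y'^j) with the Gammas evaluated at the stage position; h = 0.050000; intermediate values shown to 6 dp
step 0: p = 0.5000, q = 1.0000, dp/dtau = 0.5000, dq/dtau = 1.0000
step 1:
  k1: at (p, q) = (0.500000, 1.000000), (dp/dtau, dq/dtau) = (0.500000, 1.000000); Gamma_ppp = -12.779973, Gamma_ppq = 5.106558, Gamma_pqq = -2.208268, Gamma_qpp = -31.537722, Gamma_qpq = 11.678426, Gamma_qqq = -4.639593; k1 = (0.500000, 1.000000, 0.296703, 0.845597)
  k2: at (p, q) = (0.512500, 1.025000), (dp/dtau, dq/dtau) = (0.507418, 1.021140); Gamma_ppp = -13.466097, Gamma_ppq = 5.465341, Gamma_pqq = -2.383736, Gamma_qpp = -33.030306, Gamma_qpq = 12.488194, Gamma_qqq = -5.012444; k2 = (0.507418, 1.021140, 0.289065, 0.789633)
  k3: at (p, q) = (0.512685, 1.025528), (dp/dtau, dq/dtau) = (0.507227, 1.019741); Gamma_ppp = -13.476387, Gamma_ppq = 5.470324, Gamma_pqq = -2.386035, Gamma_qpp = -33.054830, Gamma_qpq = 12.500187, Gamma_qqq = -5.017652; k3 = (0.507227, 1.019741, 0.289421, 0.790836)
  k4: at (p, q) = (0.525361, 1.050987), (dp/dtau, dq/dtau) = (0.514471, 1.039542); Gamma_ppp = -14.172046, Gamma_ppq = 5.840451, Gamma_pqq = -2.568576, Gamma_qpp = -34.537743, Gamma_qpq = 13.322121, Gamma_qqq = -5.401808; k4 = (0.514471, 1.039542, 0.279677, 0.729197)
  Y <- Y + (h/6)(k1 + 2k2 + 2k3 + k4): p = 0.5254, q = 1.0510, dp/dtau = 0.5144, dq/dtau = 1.0395
step 2:
  k1: at (p, q) = (0.525365, 1.051011), (dp/dtau, dq/dtau) = (0.514445, 1.039464); Gamma_ppp = -14.172244, Gamma_ppq = 5.840506, Gamma_pqq = -2.568586, Gamma_qpp = -34.538428, Gamma_qpq = 13.322337, Gamma_qqq = -5.401868; k1 = (0.514445, 1.039464, 0.279668, 0.729196)
  k2: at (p, q) = (0.538226, 1.076997), (dp/dtau, dq/dtau) = (0.521436, 1.057694); Gamma_ppp = -14.873224, Gamma_ppq = 6.220066, Gamma_pqq = -2.757516, Gamma_qpp = -36.001688, Gamma_qpq = 14.151342, Gamma_qqq = -5.795318; k2 = (0.521436, 1.057694, 0.267863, 0.662528)
  k3: at (p, q) = (0.538401, 1.077453), (dp/dtau, dq/dtau) = (0.521141, 1.056028); Gamma_ppp = -14.882817, Gamma_ppq = 6.224986, Gamma_pqq = -2.759867, Gamma_qpp = -36.023136, Gamma_qpq = 14.162582, Gamma_qqq = -5.800433; k3 = (0.521141, 1.056028, 0.268074, 0.663610)
  k4: at (p, q) = (0.551422, 1.103812), (dp/dtau, dq/dtau) = (0.527848, 1.072645); Gamma_ppp = -15.582413, Gamma_ppq = 6.611276, Gamma_pqq = -2.954294, Gamma_qpp = -37.448717, Gamma_qpq = 14.990788, Gamma_qqq = -6.200307; k4 = (0.527848, 1.072645, 0.254219, 0.592591)
  Y <- Y + (h/6)(k1 + 2k2 + 2k3 + k4): p = 0.5514, q = 1.1038, dp/dtau = 0.5278, dq/dtau = 1.0726
step 3:
  k1: at (p, q) = (0.551427, 1.103840), (dp/dtau, dq/dtau) = (0.527826, 1.072582); Gamma_ppp = -15.582707, Gamma_ppq = 6.611379, Gamma_pqq = -2.954326, Gamma_qpp = -37.449612, Gamma_qpq = 14.991116, Gamma_qqq = -6.200416; k1 = (0.527826, 1.072582, 0.254210, 0.592590)
  k2: at (p, q) = (0.564622, 1.130655), (dp/dtau, dq/dtau) = (0.534181, 1.087396); Gamma_ppp = -16.276509, Gamma_ppq = 7.002183, Gamma_pqq = -3.153378, Gamma_qpp = -38.828115, Gamma_qpq = 15.813164, Gamma_qqq = -6.604403; k2 = (0.534181, 1.087396, 0.238476, 0.518154)
  k3: at (p, q) = (0.564781, 1.131025), (dp/dtau, dq/dtau) = (0.533788, 1.085536); Gamma_ppp = -16.284835, Gamma_ppq = 7.006756, Gamma_pqq = -3.155665, Gamma_qpp = -38.845247, Gamma_qpq = 15.822980, Gamma_qqq = -6.609135; k3 = (0.533788, 1.085536, 0.238556, 0.519163)
  k4: at (p, q) = (0.578116, 1.158117), (dp/dtau, dq/dtau) = (0.539754, 1.098540); Gamma_ppp = -16.965158, Gamma_ppq = 7.398625, Gamma_pqq = -3.358054, Gamma_qpp = -40.157774, Gamma_qpq = 16.629814, Gamma_qqq = -7.013616; k4 = (0.539754, 1.098540, 0.221098, 0.442293)
  Y <- Y + (h/6)(k1 + 2k2 + 2k3 + k4): p = 0.5781, q = 1.1581, dp/dtau = 0.5397, dq/dtau = 1.0985


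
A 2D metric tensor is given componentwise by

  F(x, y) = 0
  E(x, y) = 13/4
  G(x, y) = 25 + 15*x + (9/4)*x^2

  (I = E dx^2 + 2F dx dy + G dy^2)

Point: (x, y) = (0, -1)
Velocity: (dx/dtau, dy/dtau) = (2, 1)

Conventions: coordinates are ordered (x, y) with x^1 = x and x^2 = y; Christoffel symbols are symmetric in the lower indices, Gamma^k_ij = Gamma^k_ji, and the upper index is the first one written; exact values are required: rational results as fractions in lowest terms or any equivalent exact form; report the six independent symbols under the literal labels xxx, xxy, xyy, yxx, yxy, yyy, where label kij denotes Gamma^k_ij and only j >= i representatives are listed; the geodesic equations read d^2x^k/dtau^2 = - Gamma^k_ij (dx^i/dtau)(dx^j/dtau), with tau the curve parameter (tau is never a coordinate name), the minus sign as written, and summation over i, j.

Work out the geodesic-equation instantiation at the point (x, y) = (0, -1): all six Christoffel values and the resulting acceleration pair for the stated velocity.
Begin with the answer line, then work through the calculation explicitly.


Answer: Gamma_xxx = 0, Gamma_xxy = 0, Gamma_xyy = -30/13, Gamma_yxx = 0, Gamma_yxy = 3/10, Gamma_yyy = 0; accelerations (d^2x/dtau^2, d^2y/dtau^2) = (30/13, -6/5)

E = 13/4, F = 0, G = 25 at the point
E_x = 0, E_y = 0, F_x = 0, F_y = 0, G_x = 15, G_y = 0
EG - F^2 = 325/4;  g^inv = (4/325) * [[25, 0], [0, 13/4]]
first-kind symbols [ij,l] = (1/2)(d_i g_jl + d_j g_il - d_l g_ij): [xx,x] = E_x/2 = 0, [xx,y] = F_x - E_y/2 = 0, [xy,x] = E_y/2 = 0, [xy,y] = G_x/2 = 15/2, [yy,x] = F_y - G_x/2 = -15/2, [yy,y] = G_y/2 = 0
Gamma^x_ij = (G*[ij,x] - F*[ij,y])/(EG - F^2), Gamma^y_ij = (E*[ij,y] - F*[ij,x])/(EG - F^2)
Gamma_xxx = 0, Gamma_xxy = 0, Gamma_xyy = -30/13, Gamma_yxx = 0, Gamma_yxy = 3/10, Gamma_yyy = 0
d^2x/dtau^2 = -(Gamma_xxx*(2)^2 + 2*Gamma_xxy*(2)*(1) + Gamma_xyy*(1)^2) = 30/13
d^2y/dtau^2 = -(Gamma_yxx*(2)^2 + 2*Gamma_yxy*(2)*(1) + Gamma_yyy*(1)^2) = -6/5


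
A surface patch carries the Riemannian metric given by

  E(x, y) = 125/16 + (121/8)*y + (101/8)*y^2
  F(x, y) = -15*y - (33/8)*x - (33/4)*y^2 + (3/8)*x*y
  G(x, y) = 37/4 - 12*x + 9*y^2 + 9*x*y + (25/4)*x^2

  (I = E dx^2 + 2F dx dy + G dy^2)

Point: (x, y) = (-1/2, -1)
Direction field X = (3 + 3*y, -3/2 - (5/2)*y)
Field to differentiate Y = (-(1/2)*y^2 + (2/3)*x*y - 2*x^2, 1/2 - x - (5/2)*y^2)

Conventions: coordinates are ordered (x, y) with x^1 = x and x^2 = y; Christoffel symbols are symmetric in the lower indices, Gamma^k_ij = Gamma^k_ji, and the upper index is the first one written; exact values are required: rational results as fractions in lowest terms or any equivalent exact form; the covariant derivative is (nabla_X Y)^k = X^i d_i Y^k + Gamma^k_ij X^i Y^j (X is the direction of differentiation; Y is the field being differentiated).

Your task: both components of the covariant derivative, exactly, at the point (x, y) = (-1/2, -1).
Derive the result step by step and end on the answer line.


E = 85/16, F = 9, G = 485/16 at the point
E_x = 0, E_y = -81/8, F_x = -9/2, F_y = 21/16, G_x = -109/4, G_y = -45/2
EG - F^2 = 20489/256;  g^inv = (256/20489) * [[485/16, -9], [-9, 85/16]]
first-kind symbols [ij,l] = (1/2)(d_i g_jl + d_j g_il - d_l g_ij): [xx,x] = E_x/2 = 0, [xx,y] = F_x - E_y/2 = 9/16, [xy,x] = E_y/2 = -81/16, [xy,y] = G_x/2 = -109/8, [yy,x] = F_y - G_x/2 = 239/16, [yy,y] = G_y/2 = -45/4
Gamma^x_ij = (G*[ij,x] - F*[ij,y])/(EG - F^2), Gamma^y_ij = (E*[ij,y] - F*[ij,x])/(EG - F^2)
Gamma_xxx = -1296/20489, Gamma_xxy = -7893/20489, Gamma_xyy = 141835/20489, Gamma_yxx = 765/20489, Gamma_yxy = -6866/20489, Gamma_yyy = -49716/20489
X = (0, 1), Y = (-2/3, -3/2) at the point

Answer: (nabla_X Y)^x = -166141/17562, (nabla_X Y)^y = 77827/8781


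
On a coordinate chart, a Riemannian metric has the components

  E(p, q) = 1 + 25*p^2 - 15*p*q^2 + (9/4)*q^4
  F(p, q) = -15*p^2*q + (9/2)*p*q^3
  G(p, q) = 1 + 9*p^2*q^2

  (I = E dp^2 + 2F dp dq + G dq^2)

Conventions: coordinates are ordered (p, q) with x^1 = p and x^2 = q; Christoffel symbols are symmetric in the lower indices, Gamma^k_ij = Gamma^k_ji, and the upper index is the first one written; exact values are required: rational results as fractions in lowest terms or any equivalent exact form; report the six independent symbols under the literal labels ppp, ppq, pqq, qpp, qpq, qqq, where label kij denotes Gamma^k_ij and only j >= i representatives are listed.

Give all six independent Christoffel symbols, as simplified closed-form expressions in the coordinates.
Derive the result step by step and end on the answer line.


E = 1 + 25*p^2 - 15*p*q^2 + (9/4)*q^4; F = -15*p^2*q + (9/2)*p*q^3; G = 1 + 9*p^2*q^2
Gamma^k_ij = (1/2) g^{kl} (d_i g_jl + d_j g_il - d_l g_ij), with g^inv = (1/(EG-F^2)) [[G, -F], [-F, E]]
first partials: E_p = 50*p - 15*q^2, E_q = -30*p*q + 9*q^3, F_p = -30*p*q + (9/2)*q^3, F_q = -15*p^2 + (27/2)*p*q^2, G_p = 18*p*q^2, G_q = 18*p^2*q
D = EG - F^2 = 1 + 25*p^2 - 15*p*q^2 + (9/4)*q^4 + 9*p^2*q^2
expanded: Gamma^p_pp = (G E_p - 2F F_p + F E_q)/(2D), Gamma^p_pq = (G E_q - F G_p)/(2D), Gamma^p_qq = (2G F_q - G G_p - F G_q)/(2D), Gamma^q_pp = (2E F_p - E E_q - F E_p)/(2D), Gamma^q_pq = (E G_p - F E_q)/(2D), Gamma^q_qq = (E G_q - 2F F_q + F G_p)/(2D); substitute and cancel common factors

Answer: Gamma_ppp = (100*p - 30*q^2)/(36*p^2*q^2 + 100*p^2 - 60*p*q^2 + 9*q^4 + 4), Gamma_ppq = (-60*p*q + 18*q^3)/(36*p^2*q^2 + 100*p^2 - 60*p*q^2 + 9*q^4 + 4), Gamma_pqq = (-60*p^2 + 18*p*q^2)/(36*p^2*q^2 + 100*p^2 - 60*p*q^2 + 9*q^4 + 4), Gamma_qpp = -60*p*q/(36*p^2*q^2 + 100*p^2 - 60*p*q^2 + 9*q^4 + 4), Gamma_qpq = 36*p*q^2/(36*p^2*q^2 + 100*p^2 - 60*p*q^2 + 9*q^4 + 4), Gamma_qqq = 36*p^2*q/(36*p^2*q^2 + 100*p^2 - 60*p*q^2 + 9*q^4 + 4)


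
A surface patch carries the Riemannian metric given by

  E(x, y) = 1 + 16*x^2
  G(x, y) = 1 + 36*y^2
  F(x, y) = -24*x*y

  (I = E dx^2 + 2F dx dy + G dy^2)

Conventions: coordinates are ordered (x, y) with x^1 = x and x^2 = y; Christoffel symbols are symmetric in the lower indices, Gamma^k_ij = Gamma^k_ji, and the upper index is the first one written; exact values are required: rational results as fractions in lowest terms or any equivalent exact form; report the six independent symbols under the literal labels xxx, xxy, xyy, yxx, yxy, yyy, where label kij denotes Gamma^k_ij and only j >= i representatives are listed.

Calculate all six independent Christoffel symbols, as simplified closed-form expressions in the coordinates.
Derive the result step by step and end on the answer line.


E = 1 + 16*x^2; F = -24*x*y; G = 1 + 36*y^2
Gamma^k_ij = (1/2) g^{kl} (d_i g_jl + d_j g_il - d_l g_ij), with g^inv = (1/(EG-F^2)) [[G, -F], [-F, E]]
first partials: E_x = 32*x, E_y = 0, F_x = -24*y, F_y = -24*x, G_x = 0, G_y = 72*y
D = EG - F^2 = 1 + 36*y^2 + 16*x^2
expanded: Gamma^x_xx = (G E_x - 2F F_x + F E_y)/(2D), Gamma^x_xy = (G E_y - F G_x)/(2D), Gamma^x_yy = (2G F_y - G G_x - F G_y)/(2D), Gamma^y_xx = (2E F_x - E E_y - F E_x)/(2D), Gamma^y_xy = (E G_x - F E_y)/(2D), Gamma^y_yy = (E G_y - 2F F_y + F G_x)/(2D); substitute and cancel common factors

Answer: Gamma_xxx = 16*x/(16*x^2 + 36*y^2 + 1), Gamma_xxy = 0, Gamma_xyy = -24*x/(16*x^2 + 36*y^2 + 1), Gamma_yxx = -24*y/(16*x^2 + 36*y^2 + 1), Gamma_yxy = 0, Gamma_yyy = 36*y/(16*x^2 + 36*y^2 + 1)


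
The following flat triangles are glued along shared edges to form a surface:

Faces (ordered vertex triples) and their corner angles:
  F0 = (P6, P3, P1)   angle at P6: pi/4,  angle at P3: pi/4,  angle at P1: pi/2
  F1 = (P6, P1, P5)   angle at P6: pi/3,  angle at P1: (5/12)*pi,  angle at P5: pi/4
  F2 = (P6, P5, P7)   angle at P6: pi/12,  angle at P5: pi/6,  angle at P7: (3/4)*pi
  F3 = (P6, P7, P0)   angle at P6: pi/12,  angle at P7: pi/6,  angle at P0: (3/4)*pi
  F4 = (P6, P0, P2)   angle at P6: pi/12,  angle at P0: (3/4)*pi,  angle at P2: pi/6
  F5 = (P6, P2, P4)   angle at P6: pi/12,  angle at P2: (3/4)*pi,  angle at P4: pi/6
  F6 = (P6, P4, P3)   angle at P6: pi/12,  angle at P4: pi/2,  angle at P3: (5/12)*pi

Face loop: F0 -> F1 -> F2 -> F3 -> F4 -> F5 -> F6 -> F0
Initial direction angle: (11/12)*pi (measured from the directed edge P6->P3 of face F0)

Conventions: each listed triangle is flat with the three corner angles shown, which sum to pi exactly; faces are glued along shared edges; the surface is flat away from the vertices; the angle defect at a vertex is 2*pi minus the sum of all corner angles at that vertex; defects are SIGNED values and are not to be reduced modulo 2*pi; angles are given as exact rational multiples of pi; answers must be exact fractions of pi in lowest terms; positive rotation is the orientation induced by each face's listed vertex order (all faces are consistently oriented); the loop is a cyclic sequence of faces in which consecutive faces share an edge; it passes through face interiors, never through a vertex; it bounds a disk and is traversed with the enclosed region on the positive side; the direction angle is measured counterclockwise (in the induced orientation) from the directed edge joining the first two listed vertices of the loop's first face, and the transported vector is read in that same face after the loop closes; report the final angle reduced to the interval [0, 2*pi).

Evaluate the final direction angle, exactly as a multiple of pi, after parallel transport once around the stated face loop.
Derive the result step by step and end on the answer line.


enclosed vertex P6: corner angles sum to pi, defect = 2*pi - pi = pi
summing the enclosed defects onto the initial angle, mod 2*pi in the induced orientation:
final angle = (11/12)*pi + pi = (23/12)*pi (mod 2*pi)

Answer: final direction angle = (23/12)*pi


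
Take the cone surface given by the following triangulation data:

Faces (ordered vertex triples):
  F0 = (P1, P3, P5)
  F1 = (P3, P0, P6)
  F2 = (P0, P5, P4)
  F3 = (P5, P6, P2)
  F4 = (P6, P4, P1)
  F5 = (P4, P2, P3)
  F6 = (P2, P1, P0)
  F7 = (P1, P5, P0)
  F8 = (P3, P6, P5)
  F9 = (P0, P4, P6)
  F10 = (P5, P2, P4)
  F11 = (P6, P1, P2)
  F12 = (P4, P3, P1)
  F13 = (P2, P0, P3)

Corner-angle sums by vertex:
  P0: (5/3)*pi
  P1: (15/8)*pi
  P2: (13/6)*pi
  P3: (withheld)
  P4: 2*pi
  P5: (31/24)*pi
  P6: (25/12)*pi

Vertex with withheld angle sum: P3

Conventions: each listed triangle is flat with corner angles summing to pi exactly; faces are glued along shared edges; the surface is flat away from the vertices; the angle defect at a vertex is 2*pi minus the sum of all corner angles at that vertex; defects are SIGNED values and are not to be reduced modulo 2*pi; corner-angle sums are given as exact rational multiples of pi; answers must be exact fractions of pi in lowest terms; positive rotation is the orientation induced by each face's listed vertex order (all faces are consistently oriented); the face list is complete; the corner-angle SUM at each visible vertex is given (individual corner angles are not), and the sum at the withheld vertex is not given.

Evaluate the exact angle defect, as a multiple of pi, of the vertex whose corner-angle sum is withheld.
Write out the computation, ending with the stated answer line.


V = 7, E = 21, F = 14; chi = V - E + F = 0
Gauss-Bonnet: total defect = 2*pi*chi = 0; visible defects sum to (11/12)*pi

Answer: defect(P3) = (-11/12)*pi


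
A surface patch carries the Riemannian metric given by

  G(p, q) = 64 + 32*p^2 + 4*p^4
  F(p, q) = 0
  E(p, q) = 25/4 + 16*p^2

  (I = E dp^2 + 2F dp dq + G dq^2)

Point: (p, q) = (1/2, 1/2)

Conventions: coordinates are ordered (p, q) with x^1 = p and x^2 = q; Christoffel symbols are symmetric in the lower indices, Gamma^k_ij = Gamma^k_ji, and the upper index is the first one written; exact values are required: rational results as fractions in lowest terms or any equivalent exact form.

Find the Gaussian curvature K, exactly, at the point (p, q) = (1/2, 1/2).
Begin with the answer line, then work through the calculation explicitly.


Answer: K = -800/28577

E = 41/4, F = 0, G = 289/4, EG - F^2 = 11849/16 at the point
E_p = 16, E_q = 0, F_p = 0, F_q = 0, G_p = 34, G_q = 0
E_qq = 0, F_pq = 0, G_pp = 76
Evaluate Brioschi's two determinant matrices M1, M2 and divide by (EG - F^2)^2.
M1 = [[-E_qq/2 + F_pq - G_pp/2, E_p/2, F_p - E_q/2], [F_q - G_p/2, E, F], [G_q/2, F, G]] = [[-38, 8, 0], [-17, 41/4, 0], [0, 0, 289/4]]; det M1 = -146523/8
M2 = [[0, E_q/2, G_p/2], [E_q/2, E, F], [G_p/2, F, G]] = [[0, 0, 17], [0, 41/4, 0], [17, 0, 289/4]]; det M2 = -11849/4
det M1 - det M2 = -122825/8; K = -122825/8 / (11849/16)^2 = -800/28577


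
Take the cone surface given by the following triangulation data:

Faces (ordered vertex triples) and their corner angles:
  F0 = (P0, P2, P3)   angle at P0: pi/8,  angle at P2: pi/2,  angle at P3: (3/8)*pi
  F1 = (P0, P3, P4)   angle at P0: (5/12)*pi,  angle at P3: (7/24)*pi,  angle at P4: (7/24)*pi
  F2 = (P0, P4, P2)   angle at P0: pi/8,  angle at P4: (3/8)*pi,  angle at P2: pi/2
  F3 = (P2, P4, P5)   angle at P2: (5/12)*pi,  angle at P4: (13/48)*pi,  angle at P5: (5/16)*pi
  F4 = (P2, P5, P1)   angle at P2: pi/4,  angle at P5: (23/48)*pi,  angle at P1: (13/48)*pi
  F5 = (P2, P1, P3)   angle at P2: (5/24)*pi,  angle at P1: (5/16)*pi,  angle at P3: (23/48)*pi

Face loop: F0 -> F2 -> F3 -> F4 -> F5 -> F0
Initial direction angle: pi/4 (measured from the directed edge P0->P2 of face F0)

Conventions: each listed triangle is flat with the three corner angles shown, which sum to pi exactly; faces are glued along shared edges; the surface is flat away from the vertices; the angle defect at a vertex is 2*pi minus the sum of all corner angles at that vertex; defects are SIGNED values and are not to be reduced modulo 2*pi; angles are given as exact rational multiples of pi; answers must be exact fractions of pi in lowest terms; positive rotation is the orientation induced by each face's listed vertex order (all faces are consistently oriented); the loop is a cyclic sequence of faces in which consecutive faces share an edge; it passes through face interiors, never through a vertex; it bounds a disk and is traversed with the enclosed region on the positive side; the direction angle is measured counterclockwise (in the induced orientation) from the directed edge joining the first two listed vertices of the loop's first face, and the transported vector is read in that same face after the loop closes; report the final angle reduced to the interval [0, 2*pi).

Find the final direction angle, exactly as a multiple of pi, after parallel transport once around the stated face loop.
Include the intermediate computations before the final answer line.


enclosed vertex P2: corner angles sum to (15/8)*pi, defect = 2*pi - (15/8)*pi = pi/8
final direction = starting direction + enclosed defect total, reduced mod 2*pi (induced orientation)
final angle = pi/4 + pi/8 = (3/8)*pi (mod 2*pi)

Answer: final direction angle = (3/8)*pi
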